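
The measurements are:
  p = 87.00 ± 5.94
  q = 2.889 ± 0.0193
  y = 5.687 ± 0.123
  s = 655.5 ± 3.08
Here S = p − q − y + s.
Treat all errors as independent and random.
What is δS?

6.69

Sums and differences: (δS)² = Σ (cᵢ δxᵢ)².
  (δp)² = 35.3;  (δq)² = 0.000372;  (δy)² = 0.0151;  (δs)² = 9.49
δS = √(44.8) = 6.69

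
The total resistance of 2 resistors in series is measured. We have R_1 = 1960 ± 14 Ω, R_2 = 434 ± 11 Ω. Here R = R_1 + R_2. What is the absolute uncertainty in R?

Each term contributes (cᵢ δxᵢ)² to (δR)²:
  (δR_1)² = 196;  (δR_2)² = 121
δR = √(317) = 17.8 Ω

17.8 Ω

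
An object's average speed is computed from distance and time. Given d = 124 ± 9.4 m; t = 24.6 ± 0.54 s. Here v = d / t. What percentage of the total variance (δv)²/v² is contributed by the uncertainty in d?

92.3%

(δv/v)² = (1·δd/d)² + (-1·δt/t)²
  d term: (1×0.0758)² = 0.00575
  t term: (-1×0.0220)² = 0.000482
Total = 0.00623. Share from d = 0.00575/0.00623 = 0.923.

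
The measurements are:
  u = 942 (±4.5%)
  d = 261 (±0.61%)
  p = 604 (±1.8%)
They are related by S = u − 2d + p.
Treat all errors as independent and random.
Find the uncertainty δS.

For a sum/difference, combine absolute errors in quadrature:
  (δu)² = 1800;  (2·δd)² = 10.1;  (δp)² = 118
δS = √(1930) = 43.9

43.9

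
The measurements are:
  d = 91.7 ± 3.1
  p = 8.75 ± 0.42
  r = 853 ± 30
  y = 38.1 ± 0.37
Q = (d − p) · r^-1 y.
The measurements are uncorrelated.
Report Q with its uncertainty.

Let u = d − p = 83.0. δu = √(δd² + δp²) = √(9.61 + 0.176) = 3.13, so δu/u = 0.0377.
Q is then a monomial in u, r, y:
δQ/Q = √((δu/u)² + (-1·δr/r)² + (1·δy/y)²) = √(0.00142 + 0.00124 + 9.43e-05) = 0.0525
Q = 3.71, so δQ = 0.0525 × 3.71 = 0.194.

3.71 ± 0.194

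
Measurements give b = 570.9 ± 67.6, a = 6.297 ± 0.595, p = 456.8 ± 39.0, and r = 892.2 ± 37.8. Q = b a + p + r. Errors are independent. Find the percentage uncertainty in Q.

11.1%

Let w = b·a = 3595. δw/w = √((1·δb/b)² + (1·δa/a)²) = √(0.0140 + 0.00893) = 0.151, so δw = 545.
Q = w + p + r: δQ = √(δw² + δp² + δr²) = √(2.97e+05 + 1520 + 1430) = 547
Q = 4944, so δQ/Q = 547/4944 = 0.111.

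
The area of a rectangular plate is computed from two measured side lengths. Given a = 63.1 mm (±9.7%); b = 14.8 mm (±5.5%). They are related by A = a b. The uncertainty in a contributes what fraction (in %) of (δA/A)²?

75.7%

(δA/A)² = (1·δa/a)² + (1·δb/b)²
  a term: (1×0.0970)² = 0.00941
  b term: (1×0.0550)² = 0.00302
Total = 0.0124. Share from a = 0.00941/0.0124 = 0.757.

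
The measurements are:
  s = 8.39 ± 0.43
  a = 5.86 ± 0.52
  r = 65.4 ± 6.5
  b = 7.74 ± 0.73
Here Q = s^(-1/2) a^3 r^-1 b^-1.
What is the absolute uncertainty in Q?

Each factor contributes (exponent × relative error)² to (δQ/Q)²:
  (−½·δs/s)² = (-0.5×0.0513)² = 0.000657;  (3·δa/a)² = (3×0.0887)² = 0.0709;  (-1·δr/r)² = (-1×0.0994)² = 0.00988;  (-1·δb/b)² = (-1×0.0943)² = 0.00890
δQ/Q = √(0.0903) = 0.300
Q = 0.137, so δQ = 0.300 × 0.137 = 0.0412.

0.0412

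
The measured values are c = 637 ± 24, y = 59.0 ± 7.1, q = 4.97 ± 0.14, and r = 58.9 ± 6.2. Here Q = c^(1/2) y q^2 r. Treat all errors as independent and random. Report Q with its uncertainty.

Products/powers → add relative errors in quadrature, weighted by exponent:
  (½·δc/c)² = (0.5×0.0377)² = 0.000355;  (1·δy/y)² = (1×0.120)² = 0.0145;  (2·δq/q)² = (2×0.0282)² = 0.00317;  (1·δr/r)² = (1×0.105)² = 0.0111
δQ/Q = √(0.0291) = 0.171
Q = 2.17e+06, so δQ = 0.171 × 2.17e+06 = 3.7e+05.

(2.17 ± 0.370) × 10^6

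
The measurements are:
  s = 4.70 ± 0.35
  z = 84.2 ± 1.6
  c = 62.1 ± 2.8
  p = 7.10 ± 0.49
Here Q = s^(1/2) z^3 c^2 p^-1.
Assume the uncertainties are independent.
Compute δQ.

Q is a product of powers, so relative uncertainties combine in quadrature:
  (½·δs/s)² = (0.5×0.0745)² = 0.00139;  (3·δz/z)² = (3×0.0190)² = 0.00325;  (2·δc/c)² = (2×0.0451)² = 0.00813;  (-1·δp/p)² = (-1×0.0690)² = 0.00476
δQ/Q = √(0.0175) = 0.132
Q = 7.03e+08, so δQ = 0.132 × 7.03e+08 = 9.31e+07.

9.31e+07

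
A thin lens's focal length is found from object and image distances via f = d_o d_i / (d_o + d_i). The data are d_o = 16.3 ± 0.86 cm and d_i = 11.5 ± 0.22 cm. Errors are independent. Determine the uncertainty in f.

0.165 cm

∂f/∂d_o = (d_i/(d_o+d_i))² = 0.171;  ∂f/∂d_i = (d_o/(d_o+d_i))² = 0.344
δf = √((∂f/∂d_o · δd_o)² + (∂f/∂d_i · δd_i)²) = √(0.0217 + 0.00572) = 0.165 cm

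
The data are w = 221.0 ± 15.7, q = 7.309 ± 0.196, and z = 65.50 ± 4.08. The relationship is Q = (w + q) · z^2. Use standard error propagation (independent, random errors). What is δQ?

1.39e+05

Let u = w + q = 228.3. δu = √(δw² + δq²) = √(246 + 0.0384) = 15.7, so δu/u = 0.0688.
Q is then a monomial in u, z:
δQ/Q = √((δu/u)² + (2·δz/z)²) = √(0.00473 + 0.0155) = 0.142
Q = 979500, so δQ = 0.142 × 979500 = 1.39e+05.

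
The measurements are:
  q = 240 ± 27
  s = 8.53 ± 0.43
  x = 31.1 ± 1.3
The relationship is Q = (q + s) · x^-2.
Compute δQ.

0.0352

Let u = q + s = 249. δu = √(δq² + δs²) = √(729 + 0.185) = 27.0, so δu/u = 0.109.
Q is then a monomial in u, x:
δQ/Q = √((δu/u)² + (-2·δx/x)²) = √(0.0118 + 0.00699) = 0.137
Q = 0.257, so δQ = 0.137 × 0.257 = 0.0352.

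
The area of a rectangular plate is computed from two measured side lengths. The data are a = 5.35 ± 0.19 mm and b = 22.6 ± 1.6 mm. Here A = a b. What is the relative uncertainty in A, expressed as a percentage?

7.92%

Each factor contributes (exponent × relative error)² to (δA/A)²:
  (1·δa/a)² = (1×0.0355)² = 0.00126;  (1·δb/b)² = (1×0.0708)² = 0.00501
δA/A = √(0.00627) = 0.0792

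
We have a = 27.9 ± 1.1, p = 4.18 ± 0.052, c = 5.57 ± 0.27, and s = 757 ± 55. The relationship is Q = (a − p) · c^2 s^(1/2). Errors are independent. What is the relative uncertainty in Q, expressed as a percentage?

Let u = a − p = 23.7. δu = √(δa² + δp²) = √(1.21 + 0.00270) = 1.10, so δu/u = 0.0464.
Q is then a monomial in u, c, s:
δQ/Q = √((δu/u)² + (2·δc/c)² + (½·δs/s)²) = √(0.00216 + 0.00940 + 0.00132) = 0.113

11.3%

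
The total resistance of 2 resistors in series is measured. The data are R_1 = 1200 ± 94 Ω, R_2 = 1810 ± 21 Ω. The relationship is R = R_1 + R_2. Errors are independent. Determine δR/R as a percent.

R is a linear combination, so absolute uncertainties add in quadrature:
  (δR_1)² = 8840;  (δR_2)² = 441
δR = √(9280) = 96.3 Ω
R = 3010 Ω, so δR/R = 96.3/3010 = 0.0320.

3.20%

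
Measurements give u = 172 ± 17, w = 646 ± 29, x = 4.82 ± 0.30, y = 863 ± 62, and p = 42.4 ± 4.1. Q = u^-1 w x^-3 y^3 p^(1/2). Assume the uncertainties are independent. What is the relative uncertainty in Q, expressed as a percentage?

Relative error in a monomial: (δQ/Q)² = Σ (nᵢ · δxᵢ/xᵢ)².
  (-1·δu/u)² = (-1×0.0988)² = 0.00977;  (1·δw/w)² = (1×0.0449)² = 0.00202;  (-3·δx/x)² = (-3×0.0622)² = 0.0349;  (3·δy/y)² = (3×0.0718)² = 0.0465;  (½·δp/p)² = (0.5×0.0967)² = 0.00234
δQ/Q = √(0.0954) = 0.309

30.9%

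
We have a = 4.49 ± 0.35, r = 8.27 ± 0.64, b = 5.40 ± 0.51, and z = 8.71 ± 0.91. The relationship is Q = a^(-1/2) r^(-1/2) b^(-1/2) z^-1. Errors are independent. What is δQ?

0.00103

Since Q is a product/quotient, work with relative uncertainties:
  (−½·δa/a)² = (-0.5×0.0780)² = 0.00152;  (−½·δr/r)² = (-0.5×0.0774)² = 0.00150;  (−½·δb/b)² = (-0.5×0.0944)² = 0.00223;  (-1·δz/z)² = (-1×0.104)² = 0.0109
δQ/Q = √(0.0162) = 0.127
Q = 0.00811, so δQ = 0.127 × 0.00811 = 0.00103.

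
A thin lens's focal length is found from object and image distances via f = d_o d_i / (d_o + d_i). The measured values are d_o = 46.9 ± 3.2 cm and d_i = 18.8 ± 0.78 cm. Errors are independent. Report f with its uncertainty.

∂f/∂d_o = (d_i/(d_o+d_i))² = 0.0819;  ∂f/∂d_i = (d_o/(d_o+d_i))² = 0.510
δf = √((∂f/∂d_o · δd_o)² + (∂f/∂d_i · δd_i)²) = √(0.0687 + 0.158) = 0.476 cm
f = 13.4 cm.

13.4 ± 0.476 cm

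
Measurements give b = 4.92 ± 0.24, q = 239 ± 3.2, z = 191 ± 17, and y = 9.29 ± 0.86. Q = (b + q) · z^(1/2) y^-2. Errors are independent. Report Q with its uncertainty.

39.1 ± 7.46

Let u = b + q = 244. δu = √(δb² + δq²) = √(0.0576 + 10.2) = 3.21, so δu/u = 0.0132.
Q is then a monomial in u, z, y:
δQ/Q = √((δu/u)² + (½·δz/z)² + (-2·δy/y)²) = √(0.000173 + 0.00198 + 0.0343) = 0.191
Q = 39.1, so δQ = 0.191 × 39.1 = 7.46.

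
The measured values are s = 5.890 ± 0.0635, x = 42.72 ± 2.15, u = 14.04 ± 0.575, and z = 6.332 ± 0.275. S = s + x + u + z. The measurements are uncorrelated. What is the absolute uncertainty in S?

Sums and differences: (δS)² = Σ (cᵢ δxᵢ)².
  (δs)² = 0.00403;  (δx)² = 4.62;  (δu)² = 0.331;  (δz)² = 0.0756
δS = √(5.03) = 2.24

2.24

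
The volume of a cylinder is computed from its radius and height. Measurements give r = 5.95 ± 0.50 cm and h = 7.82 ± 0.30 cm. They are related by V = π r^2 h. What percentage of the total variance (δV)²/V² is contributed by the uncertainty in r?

(δV/V)² = (2·δr/r)² + (1·δh/h)²
  r term: (2×0.0840)² = 0.0282
  h term: (1×0.0384)² = 0.00147
Total = 0.0297. Share from r = 0.0282/0.0297 = 0.950.

95.0%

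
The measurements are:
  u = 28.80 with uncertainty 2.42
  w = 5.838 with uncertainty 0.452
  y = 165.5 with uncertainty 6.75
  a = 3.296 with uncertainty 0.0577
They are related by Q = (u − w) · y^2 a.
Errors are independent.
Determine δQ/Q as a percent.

Let h = u − w = 22.96. δh = √(δu² + δw²) = √(5.86 + 0.204) = 2.46, so δh/h = 0.107.
Q is then a monomial in h, y, a:
δQ/Q = √((δh/h)² + (2·δy/y)² + (1·δa/a)²) = √(0.0115 + 0.00665 + 0.000306) = 0.136

13.6%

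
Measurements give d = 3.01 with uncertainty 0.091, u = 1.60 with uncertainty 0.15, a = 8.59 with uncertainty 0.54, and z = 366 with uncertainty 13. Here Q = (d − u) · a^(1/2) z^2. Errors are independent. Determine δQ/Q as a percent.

14.7%

Let w = d − u = 1.41. δw = √(δd² + δu²) = √(0.00828 + 0.0225) = 0.175, so δw/w = 0.124.
Q is then a monomial in w, a, z:
δQ/Q = √((δw/w)² + (½·δa/a)² + (2·δz/z)²) = √(0.0155 + 0.000988 + 0.00505) = 0.147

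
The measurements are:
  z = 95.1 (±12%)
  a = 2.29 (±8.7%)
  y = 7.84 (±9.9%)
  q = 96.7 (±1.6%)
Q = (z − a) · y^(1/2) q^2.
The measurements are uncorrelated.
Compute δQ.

Let u = z − a = 92.8. δu = √(δz² + δa²) = √(130 + 0.0397) = 11.4, so δu/u = 0.123.
Q is then a monomial in u, y, q:
δQ/Q = √((δu/u)² + (½·δy/y)² + (2·δq/q)²) = √(0.0151 + 0.00245 + 0.00102) = 0.136
Q = 2.43e+06, so δQ = 0.136 × 2.43e+06 = 3.31e+05.

3.31e+05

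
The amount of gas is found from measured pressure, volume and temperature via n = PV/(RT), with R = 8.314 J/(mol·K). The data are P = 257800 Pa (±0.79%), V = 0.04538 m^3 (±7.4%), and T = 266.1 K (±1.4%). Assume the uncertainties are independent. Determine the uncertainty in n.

Each factor contributes (exponent × relative error)² to (δn/n)²:
  (1·δP/P)² = (1×0.00790)² = 6.24e-05;  (1·δV/V)² = (1×0.0740)² = 0.00548;  (-1·δT/T)² = (-1×0.0140)² = 0.000196
δn/n = √(0.00573) = 0.0757
n = 5.288 mol, so δn = 0.0757 × 5.288 = 0.400 mol.

0.400 mol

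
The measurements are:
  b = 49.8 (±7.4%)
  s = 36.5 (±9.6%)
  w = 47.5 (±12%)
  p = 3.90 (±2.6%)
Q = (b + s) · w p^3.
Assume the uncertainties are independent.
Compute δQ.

Let u = b + s = 86.3. δu = √(δb² + δs²) = √(13.6 + 12.3) = 5.09, so δu/u = 0.0589.
Q is then a monomial in u, w, p:
δQ/Q = √((δu/u)² + (1·δw/w)² + (3·δp/p)²) = √(0.00347 + 0.0144 + 0.00608) = 0.155
Q = 2.43e+05, so δQ = 0.155 × 2.43e+05 = 37600.

37600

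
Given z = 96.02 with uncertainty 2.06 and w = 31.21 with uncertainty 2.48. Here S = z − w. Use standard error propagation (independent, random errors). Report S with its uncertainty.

64.81 ± 3.22

Absolute uncertainties add in quadrature for a linear combination:
  (δz)² = 4.24;  (δw)² = 6.15
δS = √(10.4) = 3.22
S = 64.81.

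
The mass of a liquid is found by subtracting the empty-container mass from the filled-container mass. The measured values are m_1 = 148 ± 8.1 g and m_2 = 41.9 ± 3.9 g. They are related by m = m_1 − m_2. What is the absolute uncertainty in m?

8.99 g

Absolute uncertainties add in quadrature for a linear combination:
  (δm_1)² = 65.6;  (δm_2)² = 15.2
δm = √(80.8) = 8.99 g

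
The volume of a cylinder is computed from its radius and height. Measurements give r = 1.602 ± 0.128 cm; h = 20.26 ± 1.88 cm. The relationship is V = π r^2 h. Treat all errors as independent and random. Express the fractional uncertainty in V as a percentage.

Since V is a product/quotient, work with relative uncertainties:
  (2·δr/r)² = (2×0.0799)² = 0.0255;  (1·δh/h)² = (1×0.0928)² = 0.00861
δV/V = √(0.0341) = 0.185

18.5%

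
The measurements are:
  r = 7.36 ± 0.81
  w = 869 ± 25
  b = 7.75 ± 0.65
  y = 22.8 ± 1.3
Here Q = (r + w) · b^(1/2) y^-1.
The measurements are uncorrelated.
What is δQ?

Let u = r + w = 876. δu = √(δr² + δw²) = √(0.656 + 625) = 25.0, so δu/u = 0.0285.
Q is then a monomial in u, b, y:
δQ/Q = √((δu/u)² + (½·δb/b)² + (-1·δy/y)²) = √(0.000815 + 0.00176 + 0.00325) = 0.0763
Q = 107, so δQ = 0.0763 × 107 = 8.17.

8.17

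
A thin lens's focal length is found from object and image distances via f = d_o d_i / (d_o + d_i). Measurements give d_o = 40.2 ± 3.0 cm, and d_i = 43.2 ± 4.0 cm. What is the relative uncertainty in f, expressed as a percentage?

∂f/∂d_o = (d_i/(d_o+d_i))² = 0.268;  ∂f/∂d_i = (d_o/(d_o+d_i))² = 0.232
δf = √((∂f/∂d_o · δd_o)² + (∂f/∂d_i · δd_i)²) = √(0.648 + 0.864) = 1.23 cm
f = 20.8 cm, so δf/f = 1.23/20.8 = 0.0590.

5.90%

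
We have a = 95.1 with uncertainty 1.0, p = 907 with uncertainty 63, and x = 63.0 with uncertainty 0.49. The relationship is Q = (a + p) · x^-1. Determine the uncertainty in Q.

Let u = a + p = 1000. δu = √(δa² + δp²) = √(1.00 + 3970) = 63.0, so δu/u = 0.0629.
Q is then a monomial in u, x:
δQ/Q = √((δu/u)² + (-1·δx/x)²) = √(0.00395 + 6.05e-05) = 0.0634
Q = 15.9, so δQ = 0.0634 × 15.9 = 1.01.

1.01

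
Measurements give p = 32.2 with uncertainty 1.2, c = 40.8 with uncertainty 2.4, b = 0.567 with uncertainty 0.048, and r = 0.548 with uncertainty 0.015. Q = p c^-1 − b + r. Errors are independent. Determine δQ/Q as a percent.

Let w = p·c^-1 = 0.789. δw/w = √((1·δp/p)² + (-1·δc/c)²) = √(0.00139 + 0.00346) = 0.0696, so δw = 0.0550.
Q = w − b + r: δQ = √(δw² + δb² + δr²) = √(0.00302 + 0.00230 + 0.000225) = 0.0745
Q = 0.770, so δQ/Q = 0.0745/0.770 = 0.0967.

9.67%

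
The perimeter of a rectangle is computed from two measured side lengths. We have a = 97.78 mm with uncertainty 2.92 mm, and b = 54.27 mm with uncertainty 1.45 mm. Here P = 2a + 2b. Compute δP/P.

0.0214

For a sum/difference, combine absolute errors in quadrature:
  (2·δa)² = 34.1;  (2·δb)² = 8.41
δP = √(42.5) = 6.52 mm
P = 304.1 mm, so δP/P = 6.52/304.1 = 0.0214.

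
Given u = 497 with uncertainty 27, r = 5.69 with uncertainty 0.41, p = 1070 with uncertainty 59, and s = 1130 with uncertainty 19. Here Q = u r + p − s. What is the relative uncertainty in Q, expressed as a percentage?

9.49%

Let w = u·r = 2830. δw/w = √((1·δu/u)² + (1·δr/r)²) = √(0.00295 + 0.00519) = 0.0902, so δw = 255.
Q = w + p − s: δQ = √(δw² + δp² + δs²) = √(65100 + 3480 + 361) = 263
Q = 2770, so δQ/Q = 263/2770 = 0.0949.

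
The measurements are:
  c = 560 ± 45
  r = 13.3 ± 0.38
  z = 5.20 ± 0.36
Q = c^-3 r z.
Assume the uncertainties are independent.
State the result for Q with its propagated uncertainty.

(3.94 ± 0.994) × 10^-7

Since Q is a product/quotient, work with relative uncertainties:
  (-3·δc/c)² = (-3×0.0804)² = 0.0581;  (1·δr/r)² = (1×0.0286)² = 0.000816;  (1·δz/z)² = (1×0.0692)² = 0.00479
δQ/Q = √(0.0637) = 0.252
Q = 3.94e-07, so δQ = 0.252 × 3.94e-07 = 9.94e-08.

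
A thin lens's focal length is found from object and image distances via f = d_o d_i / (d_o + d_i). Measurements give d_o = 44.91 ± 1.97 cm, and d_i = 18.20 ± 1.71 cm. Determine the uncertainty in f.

∂f/∂d_o = (d_i/(d_o+d_i))² = 0.0832;  ∂f/∂d_i = (d_o/(d_o+d_i))² = 0.506
δf = √((∂f/∂d_o · δd_o)² + (∂f/∂d_i · δd_i)²) = √(0.0268 + 0.750) = 0.881 cm

0.881 cm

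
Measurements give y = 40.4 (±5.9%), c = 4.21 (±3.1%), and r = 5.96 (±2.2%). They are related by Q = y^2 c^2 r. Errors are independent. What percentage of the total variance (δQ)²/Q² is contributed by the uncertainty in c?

21.1%

(δQ/Q)² = (2·δy/y)² + (2·δc/c)² + (1·δr/r)²
  y term: (2×0.0590)² = 0.0139
  c term: (2×0.0310)² = 0.00384
  r term: (1×0.0220)² = 0.000484
Total = 0.0183. Share from c = 0.00384/0.0183 = 0.211.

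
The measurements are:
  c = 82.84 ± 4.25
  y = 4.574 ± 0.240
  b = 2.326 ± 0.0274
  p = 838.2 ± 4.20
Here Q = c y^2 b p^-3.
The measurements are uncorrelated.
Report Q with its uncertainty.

Since Q is a product/quotient, work with relative uncertainties:
  (1·δc/c)² = (1×0.0513)² = 0.00263;  (2·δy/y)² = (2×0.0525)² = 0.0110;  (1·δb/b)² = (1×0.0118)² = 0.000139;  (-3·δp/p)² = (-3×0.00501)² = 0.000226
δQ/Q = √(0.0140) = 0.118
Q = 6.845e-06, so δQ = 0.118 × 6.845e-06 = 8.1e-07.

(6.845 ± 0.810) × 10^-6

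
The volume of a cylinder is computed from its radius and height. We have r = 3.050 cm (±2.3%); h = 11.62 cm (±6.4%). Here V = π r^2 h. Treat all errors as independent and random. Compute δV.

Each factor contributes (exponent × relative error)² to (δV/V)²:
  (2·δr/r)² = (2×0.0230)² = 0.00212;  (1·δh/h)² = (1×0.0640)² = 0.00410
δV/V = √(0.00621) = 0.0788
V = 339.6 cm^3, so δV = 0.0788 × 339.6 = 26.8 cm^3.

26.8 cm^3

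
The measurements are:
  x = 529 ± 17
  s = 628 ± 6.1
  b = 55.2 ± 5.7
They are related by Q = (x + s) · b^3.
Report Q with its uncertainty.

(1.95 ± 0.604) × 10^8

Let u = x + s = 1160. δu = √(δx² + δs²) = √(289 + 37.2) = 18.1, so δu/u = 0.0156.
Q is then a monomial in u, b:
δQ/Q = √((δu/u)² + (3·δb/b)²) = √(0.000244 + 0.0960) = 0.310
Q = 1.95e+08, so δQ = 0.310 × 1.95e+08 = 6.04e+07.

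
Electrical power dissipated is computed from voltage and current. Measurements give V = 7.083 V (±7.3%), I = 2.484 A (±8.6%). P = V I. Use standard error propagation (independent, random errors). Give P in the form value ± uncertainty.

Since P is a product/quotient, work with relative uncertainties:
  (1·δV/V)² = (1×0.0730)² = 0.00533;  (1·δI/I)² = (1×0.0860)² = 0.00740
δP/P = √(0.0127) = 0.113
P = 17.59 W, so δP = 0.113 × 17.59 = 1.98 W.

17.59 ± 1.98 W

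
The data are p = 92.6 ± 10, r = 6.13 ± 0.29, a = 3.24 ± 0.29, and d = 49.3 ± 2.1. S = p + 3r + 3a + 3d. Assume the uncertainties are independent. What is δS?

11.9

Absolute uncertainties add in quadrature for a linear combination:
  (δp)² = 100;  (3·δr)² = 0.757;  (3·δa)² = 0.757;  (3·δd)² = 39.7
δS = √(141) = 11.9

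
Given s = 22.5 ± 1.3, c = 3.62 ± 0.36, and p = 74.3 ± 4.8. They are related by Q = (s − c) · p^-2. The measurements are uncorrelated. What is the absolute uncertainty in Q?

Let u = s − c = 18.9. δu = √(δs² + δc²) = √(1.69 + 0.130) = 1.35, so δu/u = 0.0714.
Q is then a monomial in u, p:
δQ/Q = √((δu/u)² + (-2·δp/p)²) = √(0.00510 + 0.0167) = 0.148
Q = 0.00342, so δQ = 0.148 × 0.00342 = 0.000505.

0.000505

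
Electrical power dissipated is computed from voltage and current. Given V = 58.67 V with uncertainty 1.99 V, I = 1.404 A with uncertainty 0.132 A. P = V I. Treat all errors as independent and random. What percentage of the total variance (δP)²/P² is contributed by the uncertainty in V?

(δP/P)² = (1·δV/V)² + (1·δI/I)²
  V term: (1×0.0339)² = 0.00115
  I term: (1×0.0940)² = 0.00884
Total = 0.00999. Share from V = 0.00115/0.00999 = 0.115.

11.5%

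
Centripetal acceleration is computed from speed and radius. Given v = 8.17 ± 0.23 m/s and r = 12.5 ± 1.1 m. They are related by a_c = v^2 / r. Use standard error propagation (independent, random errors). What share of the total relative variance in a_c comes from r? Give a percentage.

(δa_c/a_c)² = (2·δv/v)² + (-1·δr/r)²
  v term: (2×0.0282)² = 0.00317
  r term: (-1×0.0880)² = 0.00774
Total = 0.0109. Share from r = 0.00774/0.0109 = 0.710.

71.0%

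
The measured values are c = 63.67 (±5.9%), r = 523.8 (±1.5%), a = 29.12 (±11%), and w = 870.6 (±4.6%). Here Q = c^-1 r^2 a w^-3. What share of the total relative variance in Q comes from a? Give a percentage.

34.1%

(δQ/Q)² = (-1·δc/c)² + (2·δr/r)² + (1·δa/a)² + (-3·δw/w)²
  c term: (-1×0.0590)² = 0.00348
  r term: (2×0.0150)² = 0.000900
  a term: (1×0.110)² = 0.0121
  w term: (-3×0.0460)² = 0.0190
Total = 0.0355. Share from a = 0.0121/0.0355 = 0.341.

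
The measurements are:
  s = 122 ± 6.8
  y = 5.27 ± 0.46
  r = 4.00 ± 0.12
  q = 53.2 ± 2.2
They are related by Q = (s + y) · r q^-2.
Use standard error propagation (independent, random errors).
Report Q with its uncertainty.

Let u = s + y = 127. δu = √(δs² + δy²) = √(46.2 + 0.212) = 6.82, so δu/u = 0.0536.
Q is then a monomial in u, r, q:
δQ/Q = √((δu/u)² + (1·δr/r)² + (-2·δq/q)²) = √(0.00287 + 0.000900 + 0.00684) = 0.103
Q = 0.180, so δQ = 0.103 × 0.180 = 0.0185.

0.180 ± 0.0185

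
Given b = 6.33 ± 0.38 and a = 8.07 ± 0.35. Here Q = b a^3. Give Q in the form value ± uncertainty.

3330 ± 477

Relative error in a monomial: (δQ/Q)² = Σ (nᵢ · δxᵢ/xᵢ)².
  (1·δb/b)² = (1×0.0600)² = 0.00360;  (3·δa/a)² = (3×0.0434)² = 0.0169
δQ/Q = √(0.0205) = 0.143
Q = 3330, so δQ = 0.143 × 3330 = 477.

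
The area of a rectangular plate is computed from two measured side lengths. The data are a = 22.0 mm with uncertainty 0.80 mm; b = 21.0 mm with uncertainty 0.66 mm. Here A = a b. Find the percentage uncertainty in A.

For a monomial A ∝ a, b, fractional errors add in quadrature:
  (1·δa/a)² = (1×0.0364)² = 0.00132;  (1·δb/b)² = (1×0.0314)² = 0.000988
δA/A = √(0.00231) = 0.0481

4.81%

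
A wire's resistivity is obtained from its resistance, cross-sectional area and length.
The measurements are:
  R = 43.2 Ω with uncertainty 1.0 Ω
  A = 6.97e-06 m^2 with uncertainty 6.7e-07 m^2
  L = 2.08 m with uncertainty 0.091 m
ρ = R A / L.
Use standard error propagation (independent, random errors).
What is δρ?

1.57e-05 Ω·m

ρ is a product of powers, so relative uncertainties combine in quadrature:
  (1·δR/R)² = (1×0.0231)² = 0.000536;  (1·δA/A)² = (1×0.0961)² = 0.00924;  (-1·δL/L)² = (-1×0.0437)² = 0.00191
δρ/ρ = √(0.0117) = 0.108
ρ = 0.000145 Ω·m, so δρ = 0.108 × 0.000145 = 1.57e-05 Ω·m.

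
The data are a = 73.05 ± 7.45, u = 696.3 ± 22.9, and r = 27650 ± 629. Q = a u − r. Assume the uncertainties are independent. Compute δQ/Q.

0.236

Let p = a·u = 50860. δp/p = √((1·δa/a)² + (1·δu/u)²) = √(0.0104 + 0.00108) = 0.107, so δp = 5450.
Q = p − r: δQ = √(δp² + δr²) = √(2.97e+07 + 3.96e+05) = 5490
Q = 23210, so δQ/Q = 5490/23210 = 0.236.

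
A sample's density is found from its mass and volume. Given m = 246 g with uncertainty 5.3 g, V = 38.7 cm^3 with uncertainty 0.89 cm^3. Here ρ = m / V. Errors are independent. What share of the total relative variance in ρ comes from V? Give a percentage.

(δρ/ρ)² = (1·δm/m)² + (-1·δV/V)²
  m term: (1×0.0215)² = 0.000464
  V term: (-1×0.0230)² = 0.000529
Total = 0.000993. Share from V = 0.000529/0.000993 = 0.533.

53.3%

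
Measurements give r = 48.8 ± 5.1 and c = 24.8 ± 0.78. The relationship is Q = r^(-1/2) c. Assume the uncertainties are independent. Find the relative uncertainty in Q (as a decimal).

Since Q is a product/quotient, work with relative uncertainties:
  (−½·δr/r)² = (-0.5×0.105)² = 0.00273;  (1·δc/c)² = (1×0.0315)² = 0.000989
δQ/Q = √(0.00372) = 0.0610

0.0610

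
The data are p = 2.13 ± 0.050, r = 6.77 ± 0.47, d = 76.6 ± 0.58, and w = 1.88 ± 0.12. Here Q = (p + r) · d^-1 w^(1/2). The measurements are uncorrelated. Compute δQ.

Let u = p + r = 8.90. δu = √(δp² + δr²) = √(0.00250 + 0.221) = 0.473, so δu/u = 0.0531.
Q is then a monomial in u, d, w:
δQ/Q = √((δu/u)² + (-1·δd/d)² + (½·δw/w)²) = √(0.00282 + 5.73e-05 + 0.00102) = 0.0624
Q = 0.159, so δQ = 0.0624 × 0.159 = 0.00994.

0.00994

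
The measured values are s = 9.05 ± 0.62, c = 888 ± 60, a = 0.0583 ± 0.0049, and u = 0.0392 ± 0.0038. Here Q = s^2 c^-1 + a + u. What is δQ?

Let p = s^2·c^-1 = 0.0922. δp/p = √((2·δs/s)² + (-1·δc/c)²) = √(0.0188 + 0.00457) = 0.153, so δp = 0.0141.
Q = p + a + u: δQ = √(δp² + δa² + δu²) = √(0.000199 + 2.4e-05 + 1.44e-05) = 0.0154

0.0154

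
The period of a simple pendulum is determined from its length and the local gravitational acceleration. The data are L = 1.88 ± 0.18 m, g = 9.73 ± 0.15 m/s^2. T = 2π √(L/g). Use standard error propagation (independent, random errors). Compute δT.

0.134 s

Each factor contributes (exponent × relative error)² to (δT/T)²:
  (½·δL/L)² = (0.5×0.0957)² = 0.00229;  (−½·δg/g)² = (-0.5×0.0154)² = 5.94e-05
δT/T = √(0.00235) = 0.0485
T = 2.76 s, so δT = 0.0485 × 2.76 = 0.134 s.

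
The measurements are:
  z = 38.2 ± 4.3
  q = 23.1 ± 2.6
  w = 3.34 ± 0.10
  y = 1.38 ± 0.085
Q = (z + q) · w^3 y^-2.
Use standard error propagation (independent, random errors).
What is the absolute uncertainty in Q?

208

Let u = z + q = 61.3. δu = √(δz² + δq²) = √(18.5 + 6.76) = 5.02, so δu/u = 0.0820.
Q is then a monomial in u, w, y:
δQ/Q = √((δu/u)² + (3·δw/w)² + (-2·δy/y)²) = √(0.00672 + 0.00807 + 0.0152) = 0.173
Q = 1200, so δQ = 0.173 × 1200 = 208.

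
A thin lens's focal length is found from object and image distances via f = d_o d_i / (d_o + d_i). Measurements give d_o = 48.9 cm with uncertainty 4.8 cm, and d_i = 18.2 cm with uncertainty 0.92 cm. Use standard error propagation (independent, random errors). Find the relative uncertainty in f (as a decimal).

∂f/∂d_o = (d_i/(d_o+d_i))² = 0.0736;  ∂f/∂d_i = (d_o/(d_o+d_i))² = 0.531
δf = √((∂f/∂d_o · δd_o)² + (∂f/∂d_i · δd_i)²) = √(0.125 + 0.239) = 0.603 cm
f = 13.3 cm, so δf/f = 0.603/13.3 = 0.0455.

0.0455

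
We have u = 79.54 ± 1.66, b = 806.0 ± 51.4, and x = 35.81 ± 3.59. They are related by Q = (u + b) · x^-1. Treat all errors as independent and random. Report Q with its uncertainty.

Let w = u + b = 885.5. δw = √(δu² + δb²) = √(2.76 + 2640) = 51.4, so δw/w = 0.0581.
Q is then a monomial in w, x:
δQ/Q = √((δw/w)² + (-1·δx/x)²) = √(0.00337 + 0.0101) = 0.116
Q = 24.73, so δQ = 0.116 × 24.73 = 2.87.

24.73 ± 2.87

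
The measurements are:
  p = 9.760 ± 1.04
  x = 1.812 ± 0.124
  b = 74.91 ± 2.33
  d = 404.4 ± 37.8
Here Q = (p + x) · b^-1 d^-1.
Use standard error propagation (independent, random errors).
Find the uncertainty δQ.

Let u = p + x = 11.57. δu = √(δp² + δx²) = √(1.08 + 0.0154) = 1.05, so δu/u = 0.0905.
Q is then a monomial in u, b, d:
δQ/Q = √((δu/u)² + (-1·δb/b)² + (-1·δd/d)²) = √(0.00819 + 0.000967 + 0.00874) = 0.134
Q = 0.0003820, so δQ = 0.134 × 0.0003820 = 5.11e-05.

5.11e-05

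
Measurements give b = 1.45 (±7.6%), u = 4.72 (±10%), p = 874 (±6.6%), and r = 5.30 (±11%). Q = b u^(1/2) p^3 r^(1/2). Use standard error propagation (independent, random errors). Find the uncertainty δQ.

1.09e+09

Relative error in a monomial: (δQ/Q)² = Σ (nᵢ · δxᵢ/xᵢ)².
  (1·δb/b)² = (1×0.0760)² = 0.00578;  (½·δu/u)² = (0.5×0.100)² = 0.00250;  (3·δp/p)² = (3×0.0660)² = 0.0392;  (½·δr/r)² = (0.5×0.110)² = 0.00302
δQ/Q = √(0.0505) = 0.225
Q = 4.84e+09, so δQ = 0.225 × 4.84e+09 = 1.09e+09.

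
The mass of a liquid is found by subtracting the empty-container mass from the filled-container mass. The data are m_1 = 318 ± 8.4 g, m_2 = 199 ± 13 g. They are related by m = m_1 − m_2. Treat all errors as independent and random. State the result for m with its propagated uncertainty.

Absolute uncertainties add in quadrature for a linear combination:
  (δm_1)² = 70.6;  (δm_2)² = 169
δm = √(240) = 15.5 g
m = 119 g.

119 ± 15.5 g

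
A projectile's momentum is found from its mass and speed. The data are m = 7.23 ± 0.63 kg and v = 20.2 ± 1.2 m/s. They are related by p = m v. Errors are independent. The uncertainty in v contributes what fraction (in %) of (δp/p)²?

31.7%

(δp/p)² = (1·δm/m)² + (1·δv/v)²
  m term: (1×0.0871)² = 0.00759
  v term: (1×0.0594)² = 0.00353
Total = 0.0111. Share from v = 0.00353/0.0111 = 0.317.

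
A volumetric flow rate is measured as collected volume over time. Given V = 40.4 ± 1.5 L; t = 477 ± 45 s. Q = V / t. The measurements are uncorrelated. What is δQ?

0.00859 L/s

For a monomial Q ∝ V, t^-1, fractional errors add in quadrature:
  (1·δV/V)² = (1×0.0371)² = 0.00138;  (-1·δt/t)² = (-1×0.0943)² = 0.00890
δQ/Q = √(0.0103) = 0.101
Q = 0.0847 L/s, so δQ = 0.101 × 0.0847 = 0.00859 L/s.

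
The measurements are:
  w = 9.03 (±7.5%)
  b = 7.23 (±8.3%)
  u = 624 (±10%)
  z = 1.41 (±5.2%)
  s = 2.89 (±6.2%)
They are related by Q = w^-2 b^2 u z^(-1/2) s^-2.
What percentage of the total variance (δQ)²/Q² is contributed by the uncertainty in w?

(δQ/Q)² = (-2·δw/w)² + (2·δb/b)² + (1·δu/u)² + (−½·δz/z)² + (-2·δs/s)²
  w term: (-2×0.0750)² = 0.0225
  b term: (2×0.0830)² = 0.0276
  u term: (1×0.100)² = 0.0100
  z term: (-0.5×0.0520)² = 0.000676
  s term: (-2×0.0620)² = 0.0154
Total = 0.0761. Share from w = 0.0225/0.0761 = 0.296.

29.6%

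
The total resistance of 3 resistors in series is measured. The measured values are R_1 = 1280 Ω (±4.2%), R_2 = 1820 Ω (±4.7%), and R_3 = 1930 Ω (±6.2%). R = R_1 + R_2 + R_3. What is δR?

157 Ω

For a sum/difference, combine absolute errors in quadrature:
  (δR_1)² = 2890;  (δR_2)² = 7320;  (δR_3)² = 14300
δR = √(24500) = 157 Ω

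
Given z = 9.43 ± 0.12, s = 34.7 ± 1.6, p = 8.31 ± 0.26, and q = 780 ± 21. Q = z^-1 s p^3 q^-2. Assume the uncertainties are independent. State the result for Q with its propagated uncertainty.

0.00347 ± 0.000411

Q is a product of powers, so relative uncertainties combine in quadrature:
  (-1·δz/z)² = (-1×0.0127)² = 0.000162;  (1·δs/s)² = (1×0.0461)² = 0.00213;  (3·δp/p)² = (3×0.0313)² = 0.00881;  (-2·δq/q)² = (-2×0.0269)² = 0.00290
δQ/Q = √(0.0140) = 0.118
Q = 0.00347, so δQ = 0.118 × 0.00347 = 0.000411.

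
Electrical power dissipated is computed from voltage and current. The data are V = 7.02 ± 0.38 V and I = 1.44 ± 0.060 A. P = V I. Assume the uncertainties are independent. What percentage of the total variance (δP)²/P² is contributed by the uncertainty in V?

(δP/P)² = (1·δV/V)² + (1·δI/I)²
  V term: (1×0.0541)² = 0.00293
  I term: (1×0.0417)² = 0.00174
Total = 0.00467. Share from V = 0.00293/0.00467 = 0.628.

62.8%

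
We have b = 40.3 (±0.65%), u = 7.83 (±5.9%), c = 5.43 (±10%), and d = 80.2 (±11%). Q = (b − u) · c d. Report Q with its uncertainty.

14100 ± 2110

Let w = b − u = 32.5. δw = √(δb² + δu²) = √(0.0686 + 0.213) = 0.531, so δw/w = 0.0164.
Q is then a monomial in w, c, d:
δQ/Q = √((δw/w)² + (1·δc/c)² + (1·δd/d)²) = √(0.000268 + 0.0100 + 0.0121) = 0.150
Q = 14100, so δQ = 0.150 × 14100 = 2110.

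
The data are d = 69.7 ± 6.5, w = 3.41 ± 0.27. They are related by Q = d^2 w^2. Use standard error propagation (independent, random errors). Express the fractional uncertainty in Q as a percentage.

For a monomial Q ∝ d^2, w^2, fractional errors add in quadrature:
  (2·δd/d)² = (2×0.0933)² = 0.0348;  (2·δw/w)² = (2×0.0792)² = 0.0251
δQ/Q = √(0.0599) = 0.245

24.5%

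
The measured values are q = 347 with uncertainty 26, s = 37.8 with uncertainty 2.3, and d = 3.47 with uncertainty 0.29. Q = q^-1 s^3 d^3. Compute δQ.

Q is a product of powers, so relative uncertainties combine in quadrature:
  (-1·δq/q)² = (-1×0.0749)² = 0.00561;  (3·δs/s)² = (3×0.0608)² = 0.0333;  (3·δd/d)² = (3×0.0836)² = 0.0629
δQ/Q = √(0.102) = 0.319
Q = 6500, so δQ = 0.319 × 6500 = 2070.

2070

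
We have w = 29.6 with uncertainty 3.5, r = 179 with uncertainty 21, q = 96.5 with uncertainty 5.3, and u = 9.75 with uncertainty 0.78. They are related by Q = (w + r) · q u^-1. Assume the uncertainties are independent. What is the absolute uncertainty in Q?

Let h = w + r = 209. δh = √(δw² + δr²) = √(12.2 + 441) = 21.3, so δh/h = 0.102.
Q is then a monomial in h, q, u:
δQ/Q = √((δh/h)² + (1·δq/q)² + (-1·δu/u)²) = √(0.0104 + 0.00302 + 0.00640) = 0.141
Q = 2060, so δQ = 0.141 × 2060 = 291.

291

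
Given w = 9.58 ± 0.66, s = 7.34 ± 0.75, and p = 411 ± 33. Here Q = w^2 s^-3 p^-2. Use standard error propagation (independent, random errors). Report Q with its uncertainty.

(1.37 ± 0.512) × 10^-6

Since Q is a product/quotient, work with relative uncertainties:
  (2·δw/w)² = (2×0.0689)² = 0.0190;  (-3·δs/s)² = (-3×0.102)² = 0.0940;  (-2·δp/p)² = (-2×0.0803)² = 0.0258
δQ/Q = √(0.139) = 0.372
Q = 1.37e-06, so δQ = 0.372 × 1.37e-06 = 5.12e-07.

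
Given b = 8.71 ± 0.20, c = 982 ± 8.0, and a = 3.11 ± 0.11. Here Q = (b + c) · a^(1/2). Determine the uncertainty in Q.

34.0

Let u = b + c = 991. δu = √(δb² + δc²) = √(0.0400 + 64.0) = 8.00, so δu/u = 0.00808.
Q is then a monomial in u, a:
δQ/Q = √((δu/u)² + (½·δa/a)²) = √(6.52e-05 + 0.000313) = 0.0194
Q = 1750, so δQ = 0.0194 × 1750 = 34.0.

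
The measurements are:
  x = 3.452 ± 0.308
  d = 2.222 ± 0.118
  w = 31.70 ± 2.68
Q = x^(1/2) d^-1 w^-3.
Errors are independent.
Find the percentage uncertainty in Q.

26.3%

Relative error in a monomial: (δQ/Q)² = Σ (nᵢ · δxᵢ/xᵢ)².
  (½·δx/x)² = (0.5×0.0892)² = 0.00199;  (-1·δd/d)² = (-1×0.0531)² = 0.00282;  (-3·δw/w)² = (-3×0.0845)² = 0.0643
δQ/Q = √(0.0691) = 0.263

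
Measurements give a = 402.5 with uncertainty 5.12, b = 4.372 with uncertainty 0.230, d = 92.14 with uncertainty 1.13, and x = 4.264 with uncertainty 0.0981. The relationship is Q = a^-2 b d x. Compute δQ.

0.000678

Since Q is a product/quotient, work with relative uncertainties:
  (-2·δa/a)² = (-2×0.0127)² = 0.000647;  (1·δb/b)² = (1×0.0526)² = 0.00277;  (1·δd/d)² = (1×0.0123)² = 0.000150;  (1·δx/x)² = (1×0.0230)² = 0.000529
δQ/Q = √(0.00409) = 0.0640
Q = 0.01060, so δQ = 0.0640 × 0.01060 = 0.000678.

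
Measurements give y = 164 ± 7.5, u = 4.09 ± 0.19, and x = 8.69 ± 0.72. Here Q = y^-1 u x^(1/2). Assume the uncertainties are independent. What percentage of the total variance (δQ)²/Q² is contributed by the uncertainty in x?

28.8%

(δQ/Q)² = (-1·δy/y)² + (1·δu/u)² + (½·δx/x)²
  y term: (-1×0.0457)² = 0.00209
  u term: (1×0.0465)² = 0.00216
  x term: (0.5×0.0829)² = 0.00172
Total = 0.00597. Share from x = 0.00172/0.00597 = 0.288.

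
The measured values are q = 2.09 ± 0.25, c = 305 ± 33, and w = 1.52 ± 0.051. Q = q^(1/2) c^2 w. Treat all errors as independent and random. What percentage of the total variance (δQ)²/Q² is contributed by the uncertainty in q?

6.94%

(δQ/Q)² = (½·δq/q)² + (2·δc/c)² + (1·δw/w)²
  q term: (0.5×0.120)² = 0.00358
  c term: (2×0.108)² = 0.0468
  w term: (1×0.0336)² = 0.00113
Total = 0.0515. Share from q = 0.00358/0.0515 = 0.0694.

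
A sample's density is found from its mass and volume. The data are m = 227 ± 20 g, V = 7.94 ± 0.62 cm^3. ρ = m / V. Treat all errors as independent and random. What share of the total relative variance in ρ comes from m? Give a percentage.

(δρ/ρ)² = (1·δm/m)² + (-1·δV/V)²
  m term: (1×0.0881)² = 0.00776
  V term: (-1×0.0781)² = 0.00610
Total = 0.0139. Share from m = 0.00776/0.0139 = 0.560.

56.0%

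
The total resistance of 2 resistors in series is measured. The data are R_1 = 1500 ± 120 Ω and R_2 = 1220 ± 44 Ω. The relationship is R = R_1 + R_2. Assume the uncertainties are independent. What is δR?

128 Ω

Each term contributes (cᵢ δxᵢ)² to (δR)²:
  (δR_1)² = 14400;  (δR_2)² = 1940
δR = √(16300) = 128 Ω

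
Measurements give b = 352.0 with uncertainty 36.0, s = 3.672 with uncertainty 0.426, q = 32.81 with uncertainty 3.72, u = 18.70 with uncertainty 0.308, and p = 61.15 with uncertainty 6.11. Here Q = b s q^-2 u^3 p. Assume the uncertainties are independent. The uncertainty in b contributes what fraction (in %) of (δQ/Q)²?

11.9%

(δQ/Q)² = (1·δb/b)² + (1·δs/s)² + (-2·δq/q)² + (3·δu/u)² + (1·δp/p)²
  b term: (1×0.102)² = 0.0105
  s term: (1×0.116)² = 0.0135
  q term: (-2×0.113)² = 0.0514
  u term: (3×0.0165)² = 0.00244
  p term: (1×0.0999)² = 0.00998
Total = 0.0878. Share from b = 0.0105/0.0878 = 0.119.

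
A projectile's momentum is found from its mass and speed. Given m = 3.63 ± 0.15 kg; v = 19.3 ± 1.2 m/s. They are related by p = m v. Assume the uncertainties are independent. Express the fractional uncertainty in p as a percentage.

Products/powers → add relative errors in quadrature, weighted by exponent:
  (1·δm/m)² = (1×0.0413)² = 0.00171;  (1·δv/v)² = (1×0.0622)² = 0.00387
δp/p = √(0.00557) = 0.0747

7.47%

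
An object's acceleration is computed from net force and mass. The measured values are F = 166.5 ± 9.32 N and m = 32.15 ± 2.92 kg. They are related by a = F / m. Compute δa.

a is a product of powers, so relative uncertainties combine in quadrature:
  (1·δF/F)² = (1×0.0560)² = 0.00313;  (-1·δm/m)² = (-1×0.0908)² = 0.00825
δa/a = √(0.0114) = 0.107
a = 5.179 m/s^2, so δa = 0.107 × 5.179 = 0.553 m/s^2.

0.553 m/s^2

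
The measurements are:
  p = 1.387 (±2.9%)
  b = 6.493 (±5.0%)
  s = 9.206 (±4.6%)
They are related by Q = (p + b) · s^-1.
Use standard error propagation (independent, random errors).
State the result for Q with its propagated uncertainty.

Let u = p + b = 7.880. δu = √(δp² + δb²) = √(0.00162 + 0.105) = 0.327, so δu/u = 0.0415.
Q is then a monomial in u, s:
δQ/Q = √((δu/u)² + (-1·δs/s)²) = √(0.00172 + 0.00212) = 0.0620
Q = 0.8560, so δQ = 0.0620 × 0.8560 = 0.0530.

0.8560 ± 0.0530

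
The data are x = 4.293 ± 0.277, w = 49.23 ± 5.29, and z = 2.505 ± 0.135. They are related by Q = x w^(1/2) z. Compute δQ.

7.53

Products/powers → add relative errors in quadrature, weighted by exponent:
  (1·δx/x)² = (1×0.0645)² = 0.00416;  (½·δw/w)² = (0.5×0.107)² = 0.00289;  (1·δz/z)² = (1×0.0539)² = 0.00290
δQ/Q = √(0.00995) = 0.0998
Q = 75.45, so δQ = 0.0998 × 75.45 = 7.53.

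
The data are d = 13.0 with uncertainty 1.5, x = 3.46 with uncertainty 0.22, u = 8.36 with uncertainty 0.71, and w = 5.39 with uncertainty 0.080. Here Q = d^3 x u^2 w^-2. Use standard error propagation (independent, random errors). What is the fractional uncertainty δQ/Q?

0.392

Products/powers → add relative errors in quadrature, weighted by exponent:
  (3·δd/d)² = (3×0.115)² = 0.120;  (1·δx/x)² = (1×0.0636)² = 0.00404;  (2·δu/u)² = (2×0.0849)² = 0.0289;  (-2·δw/w)² = (-2×0.0148)² = 0.000881
δQ/Q = √(0.154) = 0.392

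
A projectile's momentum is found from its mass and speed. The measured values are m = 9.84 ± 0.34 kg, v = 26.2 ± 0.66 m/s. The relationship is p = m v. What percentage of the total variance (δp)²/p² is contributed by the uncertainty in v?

(δp/p)² = (1·δm/m)² + (1·δv/v)²
  m term: (1×0.0346)² = 0.00119
  v term: (1×0.0252)² = 0.000635
Total = 0.00183. Share from v = 0.000635/0.00183 = 0.347.

34.7%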